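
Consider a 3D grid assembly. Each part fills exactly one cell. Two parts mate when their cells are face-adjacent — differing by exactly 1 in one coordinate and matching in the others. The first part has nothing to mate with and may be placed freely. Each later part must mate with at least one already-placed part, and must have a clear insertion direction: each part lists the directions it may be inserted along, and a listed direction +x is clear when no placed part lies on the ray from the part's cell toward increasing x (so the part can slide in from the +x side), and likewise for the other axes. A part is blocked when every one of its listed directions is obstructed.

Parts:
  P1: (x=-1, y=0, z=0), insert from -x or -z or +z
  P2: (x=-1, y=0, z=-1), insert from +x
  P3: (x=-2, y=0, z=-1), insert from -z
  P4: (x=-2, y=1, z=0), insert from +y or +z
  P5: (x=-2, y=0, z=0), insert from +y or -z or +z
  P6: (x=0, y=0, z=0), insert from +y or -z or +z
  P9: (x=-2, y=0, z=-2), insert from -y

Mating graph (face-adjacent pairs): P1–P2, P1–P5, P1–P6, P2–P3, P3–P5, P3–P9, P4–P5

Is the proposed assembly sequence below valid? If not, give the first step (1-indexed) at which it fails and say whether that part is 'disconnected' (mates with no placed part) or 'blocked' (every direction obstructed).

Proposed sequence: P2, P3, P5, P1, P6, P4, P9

1. P2@(-1, 0, -1) [+x clear] — {P2}
2. P3@(-2, 0, -1) [-z clear] — {P2, P3}
3. P5@(-2, 0, 0) [+y clear] — {P2, P3, P5}
4. P1@(-1, 0, 0) [+z clear] — {P1, P2, P3, P5}
5. P6@(0, 0, 0) [+y clear] — {P1, P2, P3, P5, P6}
6. P4@(-2, 1, 0) [+y clear] — {P1, P2, P3, P4, P5, P6}
7. P9@(-2, 0, -2) [-y clear] — {P1, P2, P3, P4, P5, P6, P9}

Valid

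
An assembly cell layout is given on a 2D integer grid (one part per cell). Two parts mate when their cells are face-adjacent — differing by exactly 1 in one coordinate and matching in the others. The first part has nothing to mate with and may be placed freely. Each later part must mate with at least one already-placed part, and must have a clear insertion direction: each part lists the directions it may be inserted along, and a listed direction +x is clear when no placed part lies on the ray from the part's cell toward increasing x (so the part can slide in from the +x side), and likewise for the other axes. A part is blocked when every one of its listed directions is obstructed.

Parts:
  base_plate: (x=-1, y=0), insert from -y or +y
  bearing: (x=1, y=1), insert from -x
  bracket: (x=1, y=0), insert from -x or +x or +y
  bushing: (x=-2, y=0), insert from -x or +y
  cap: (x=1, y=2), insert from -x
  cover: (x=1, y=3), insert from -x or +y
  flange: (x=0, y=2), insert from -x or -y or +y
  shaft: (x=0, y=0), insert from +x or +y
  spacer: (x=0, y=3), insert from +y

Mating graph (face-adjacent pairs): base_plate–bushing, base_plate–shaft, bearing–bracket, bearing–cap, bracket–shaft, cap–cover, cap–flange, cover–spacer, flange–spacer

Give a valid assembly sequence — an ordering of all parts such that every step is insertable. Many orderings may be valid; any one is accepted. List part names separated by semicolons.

1. bearing@(1, 1) [-x clear] — {bearing}
2. bracket@(1, 0) [-x clear] — {bearing, bracket}
3. shaft@(0, 0) [+y clear] — {bearing, bracket, shaft}
4. cap@(1, 2) [-x clear] — {bearing, bracket, cap, shaft}
5. flange@(0, 2) [-x clear] — {bearing, bracket, cap, flange, shaft}
6. spacer@(0, 3) [+y clear] — {bearing, bracket, cap, flange, shaft, spacer}
7. base_plate@(-1, 0) [-y clear] — {base_plate, bearing, bracket, cap, flange, shaft, spacer}
8. bushing@(-2, 0) [-x clear] — {base_plate, bearing, bracket, bushing, cap, flange, shaft, spacer}
9. cover@(1, 3) [+y clear] — {base_plate, bearing, bracket, bushing, cap, cover, flange, shaft, spacer}

bearing; bracket; shaft; cap; flange; spacer; base_plate; bushing; cover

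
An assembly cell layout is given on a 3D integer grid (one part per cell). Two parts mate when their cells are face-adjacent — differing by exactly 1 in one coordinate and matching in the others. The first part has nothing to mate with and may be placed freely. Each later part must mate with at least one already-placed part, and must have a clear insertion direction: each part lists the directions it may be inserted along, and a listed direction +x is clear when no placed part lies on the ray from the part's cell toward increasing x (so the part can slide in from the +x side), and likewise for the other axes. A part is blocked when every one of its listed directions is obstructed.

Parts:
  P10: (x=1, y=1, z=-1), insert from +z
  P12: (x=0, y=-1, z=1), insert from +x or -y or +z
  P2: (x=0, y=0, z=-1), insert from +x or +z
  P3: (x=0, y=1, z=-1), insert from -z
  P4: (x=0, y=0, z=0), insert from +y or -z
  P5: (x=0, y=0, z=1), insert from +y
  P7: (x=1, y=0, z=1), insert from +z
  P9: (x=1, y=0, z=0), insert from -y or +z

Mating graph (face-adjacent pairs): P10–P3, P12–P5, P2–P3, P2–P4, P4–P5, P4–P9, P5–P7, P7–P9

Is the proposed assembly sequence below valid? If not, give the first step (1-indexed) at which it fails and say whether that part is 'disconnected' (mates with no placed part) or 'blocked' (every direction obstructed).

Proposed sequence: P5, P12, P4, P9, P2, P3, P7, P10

1. P5@(0, 0, 1) [+y clear] — {P5}
2. P12@(0, -1, 1) [+x clear] — {P12, P5}
3. P4@(0, 0, 0) [+y clear] — {P12, P4, P5}
4. P9@(1, 0, 0) [-y clear] — {P12, P4, P5, P9}
5. P2@(0, 0, -1) [+x clear] — {P12, P2, P4, P5, P9}
6. P3@(0, 1, -1) [-z clear] — {P12, P2, P3, P4, P5, P9}
7. P7@(1, 0, 1) [+z clear] — {P12, P2, P3, P4, P5, P7, P9}
8. P10@(1, 1, -1) [+z clear] — {P10, P12, P2, P3, P4, P5, P7, P9}

Valid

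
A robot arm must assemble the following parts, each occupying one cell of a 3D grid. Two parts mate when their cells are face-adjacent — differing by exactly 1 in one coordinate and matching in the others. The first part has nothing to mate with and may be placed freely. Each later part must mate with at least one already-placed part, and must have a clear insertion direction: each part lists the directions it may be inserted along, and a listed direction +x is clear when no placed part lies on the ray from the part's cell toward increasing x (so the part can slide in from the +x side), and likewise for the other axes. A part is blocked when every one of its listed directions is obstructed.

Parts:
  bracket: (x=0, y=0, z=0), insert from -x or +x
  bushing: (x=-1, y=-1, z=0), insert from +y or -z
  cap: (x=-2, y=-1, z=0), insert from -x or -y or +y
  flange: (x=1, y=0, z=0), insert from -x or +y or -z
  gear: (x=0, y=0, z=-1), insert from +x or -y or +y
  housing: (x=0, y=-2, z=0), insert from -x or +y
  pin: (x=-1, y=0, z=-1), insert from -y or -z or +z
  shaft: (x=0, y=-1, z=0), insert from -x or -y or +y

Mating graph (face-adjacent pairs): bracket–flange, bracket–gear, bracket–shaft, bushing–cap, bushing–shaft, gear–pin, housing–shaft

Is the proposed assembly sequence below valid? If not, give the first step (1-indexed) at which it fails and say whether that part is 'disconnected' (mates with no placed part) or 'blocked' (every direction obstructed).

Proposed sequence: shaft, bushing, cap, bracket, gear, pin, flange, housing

1. shaft@(0, -1, 0) [-x clear] — {shaft}
2. bushing@(-1, -1, 0) [+y clear] — {bushing, shaft}
3. cap@(-2, -1, 0) [-x clear] — {bushing, cap, shaft}
4. bracket@(0, 0, 0) [-x clear] — {bracket, bushing, cap, shaft}
5. gear@(0, 0, -1) [+x clear] — {bracket, bushing, cap, gear, shaft}
6. pin@(-1, 0, -1) [-y clear] — {bracket, bushing, cap, gear, pin, shaft}
7. flange@(1, 0, 0) [+y clear] — {bracket, bushing, cap, flange, gear, pin, shaft}
8. housing@(0, -2, 0) [-x clear] — {bracket, bushing, cap, flange, gear, housing, pin, shaft}

Valid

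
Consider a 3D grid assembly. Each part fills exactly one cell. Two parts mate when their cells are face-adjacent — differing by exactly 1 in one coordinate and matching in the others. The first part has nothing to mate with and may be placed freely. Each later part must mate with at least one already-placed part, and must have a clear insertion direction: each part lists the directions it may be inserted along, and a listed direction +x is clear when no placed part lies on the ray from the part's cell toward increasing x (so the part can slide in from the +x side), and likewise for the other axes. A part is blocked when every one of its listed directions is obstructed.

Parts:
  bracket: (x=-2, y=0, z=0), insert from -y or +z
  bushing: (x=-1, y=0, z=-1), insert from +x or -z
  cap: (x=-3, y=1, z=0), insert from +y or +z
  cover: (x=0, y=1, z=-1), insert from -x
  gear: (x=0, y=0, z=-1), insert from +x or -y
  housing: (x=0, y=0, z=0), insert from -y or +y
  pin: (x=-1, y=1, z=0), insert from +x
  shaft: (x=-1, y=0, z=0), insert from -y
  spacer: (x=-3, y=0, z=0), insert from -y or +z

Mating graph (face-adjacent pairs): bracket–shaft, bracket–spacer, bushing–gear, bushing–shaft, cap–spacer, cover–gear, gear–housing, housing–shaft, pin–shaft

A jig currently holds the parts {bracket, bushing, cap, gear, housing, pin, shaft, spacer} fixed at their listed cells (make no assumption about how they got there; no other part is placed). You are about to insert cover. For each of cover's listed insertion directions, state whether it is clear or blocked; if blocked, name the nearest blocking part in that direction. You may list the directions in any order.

-x: clear

-x: ray from cover(0, 1, -1) has no placed part ⇒ clear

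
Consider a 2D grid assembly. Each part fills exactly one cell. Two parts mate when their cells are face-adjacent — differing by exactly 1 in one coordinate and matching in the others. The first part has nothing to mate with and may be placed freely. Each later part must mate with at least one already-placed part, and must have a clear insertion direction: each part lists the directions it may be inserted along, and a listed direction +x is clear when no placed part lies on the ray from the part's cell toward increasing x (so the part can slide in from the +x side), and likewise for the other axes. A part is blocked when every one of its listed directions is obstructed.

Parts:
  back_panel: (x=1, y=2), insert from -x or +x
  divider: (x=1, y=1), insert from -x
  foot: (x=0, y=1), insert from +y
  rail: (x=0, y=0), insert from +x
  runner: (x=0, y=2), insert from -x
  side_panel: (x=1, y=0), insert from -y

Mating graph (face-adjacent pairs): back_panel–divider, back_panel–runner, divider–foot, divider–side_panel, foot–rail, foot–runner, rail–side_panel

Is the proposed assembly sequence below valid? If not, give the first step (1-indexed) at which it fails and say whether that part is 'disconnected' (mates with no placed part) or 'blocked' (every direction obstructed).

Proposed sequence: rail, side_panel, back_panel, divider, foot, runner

Invalid at step 3 (disconnected)

1. rail@(0, 0) [+x clear] — {rail}
2. side_panel@(1, 0) [-y clear] — {rail, side_panel}
3. back_panel@(1, 2) — no placed neighbour ⇒ disconnected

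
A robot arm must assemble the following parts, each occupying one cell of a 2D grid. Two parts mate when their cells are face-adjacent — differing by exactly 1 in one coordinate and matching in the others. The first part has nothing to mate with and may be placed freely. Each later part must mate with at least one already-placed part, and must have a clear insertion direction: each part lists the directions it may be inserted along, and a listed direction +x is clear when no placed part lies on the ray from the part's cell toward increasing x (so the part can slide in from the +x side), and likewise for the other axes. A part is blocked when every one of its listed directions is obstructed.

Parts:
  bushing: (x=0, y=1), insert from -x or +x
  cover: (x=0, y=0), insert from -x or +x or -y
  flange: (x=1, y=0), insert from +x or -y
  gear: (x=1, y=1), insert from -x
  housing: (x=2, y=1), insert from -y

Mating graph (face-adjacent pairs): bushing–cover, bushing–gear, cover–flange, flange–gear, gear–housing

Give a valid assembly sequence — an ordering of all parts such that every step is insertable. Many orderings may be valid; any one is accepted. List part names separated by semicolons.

housing; gear; bushing; cover; flange

1. housing@(2, 1) [-y clear] — {housing}
2. gear@(1, 1) [-x clear] — {gear, housing}
3. bushing@(0, 1) [-x clear] — {bushing, gear, housing}
4. cover@(0, 0) [-x clear] — {bushing, cover, gear, housing}
5. flange@(1, 0) [+x clear] — {bushing, cover, flange, gear, housing}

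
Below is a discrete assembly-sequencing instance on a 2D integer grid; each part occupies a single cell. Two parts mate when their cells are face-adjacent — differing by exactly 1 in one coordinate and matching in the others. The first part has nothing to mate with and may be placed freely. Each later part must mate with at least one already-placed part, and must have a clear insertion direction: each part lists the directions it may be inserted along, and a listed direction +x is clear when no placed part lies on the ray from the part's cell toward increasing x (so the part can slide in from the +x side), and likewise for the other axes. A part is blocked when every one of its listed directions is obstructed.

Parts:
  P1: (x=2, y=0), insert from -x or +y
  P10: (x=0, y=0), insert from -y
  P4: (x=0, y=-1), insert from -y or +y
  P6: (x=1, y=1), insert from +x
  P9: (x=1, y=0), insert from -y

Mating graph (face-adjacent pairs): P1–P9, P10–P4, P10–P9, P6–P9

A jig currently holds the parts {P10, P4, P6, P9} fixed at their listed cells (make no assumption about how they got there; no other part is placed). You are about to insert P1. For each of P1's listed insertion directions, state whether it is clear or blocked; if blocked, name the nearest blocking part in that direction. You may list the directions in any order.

-x: nearest on ray is P9@(1, 0) ⇒ blocked
+y: ray from P1(2, 0) has no placed part ⇒ clear

+y: clear; -x: blocked by P9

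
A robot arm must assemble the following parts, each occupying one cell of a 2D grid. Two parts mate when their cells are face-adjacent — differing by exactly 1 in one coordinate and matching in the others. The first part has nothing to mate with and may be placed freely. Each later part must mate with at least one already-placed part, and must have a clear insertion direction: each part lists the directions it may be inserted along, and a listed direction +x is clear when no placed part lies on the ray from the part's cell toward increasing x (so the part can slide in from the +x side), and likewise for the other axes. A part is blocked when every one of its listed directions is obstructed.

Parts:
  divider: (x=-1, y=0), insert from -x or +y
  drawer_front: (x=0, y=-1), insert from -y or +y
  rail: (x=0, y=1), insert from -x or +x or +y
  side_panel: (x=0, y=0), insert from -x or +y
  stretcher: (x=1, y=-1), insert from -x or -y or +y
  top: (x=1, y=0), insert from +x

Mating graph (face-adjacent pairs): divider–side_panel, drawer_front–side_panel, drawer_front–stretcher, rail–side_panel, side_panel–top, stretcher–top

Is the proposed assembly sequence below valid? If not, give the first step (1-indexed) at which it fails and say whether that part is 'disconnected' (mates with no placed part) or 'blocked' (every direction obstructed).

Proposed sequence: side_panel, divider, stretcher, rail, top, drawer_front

1. side_panel@(0, 0) [-x clear] — {side_panel}
2. divider@(-1, 0) [-x clear] — {divider, side_panel}
3. stretcher@(1, -1) — no placed neighbour ⇒ disconnected

Invalid at step 3 (disconnected)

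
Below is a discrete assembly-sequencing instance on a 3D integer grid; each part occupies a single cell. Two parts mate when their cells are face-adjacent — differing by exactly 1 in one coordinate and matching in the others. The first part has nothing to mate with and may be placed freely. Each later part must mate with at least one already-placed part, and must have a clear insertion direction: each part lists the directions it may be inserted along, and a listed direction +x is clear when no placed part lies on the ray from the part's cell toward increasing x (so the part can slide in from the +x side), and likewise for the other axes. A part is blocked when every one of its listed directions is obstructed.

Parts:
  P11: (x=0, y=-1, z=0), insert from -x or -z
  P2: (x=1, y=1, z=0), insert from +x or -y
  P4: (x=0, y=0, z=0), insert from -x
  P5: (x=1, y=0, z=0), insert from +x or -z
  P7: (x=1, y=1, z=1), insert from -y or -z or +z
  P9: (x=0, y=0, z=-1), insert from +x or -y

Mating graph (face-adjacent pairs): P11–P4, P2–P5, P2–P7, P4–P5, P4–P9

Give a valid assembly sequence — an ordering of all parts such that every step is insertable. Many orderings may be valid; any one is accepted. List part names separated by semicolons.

1. P4@(0, 0, 0) [-x clear] — {P4}
2. P9@(0, 0, -1) [+x clear] — {P4, P9}
3. P11@(0, -1, 0) [-x clear] — {P11, P4, P9}
4. P5@(1, 0, 0) [+x clear] — {P11, P4, P5, P9}
5. P2@(1, 1, 0) [+x clear] — {P11, P2, P4, P5, P9}
6. P7@(1, 1, 1) [-y clear] — {P11, P2, P4, P5, P7, P9}

P4; P9; P11; P5; P2; P7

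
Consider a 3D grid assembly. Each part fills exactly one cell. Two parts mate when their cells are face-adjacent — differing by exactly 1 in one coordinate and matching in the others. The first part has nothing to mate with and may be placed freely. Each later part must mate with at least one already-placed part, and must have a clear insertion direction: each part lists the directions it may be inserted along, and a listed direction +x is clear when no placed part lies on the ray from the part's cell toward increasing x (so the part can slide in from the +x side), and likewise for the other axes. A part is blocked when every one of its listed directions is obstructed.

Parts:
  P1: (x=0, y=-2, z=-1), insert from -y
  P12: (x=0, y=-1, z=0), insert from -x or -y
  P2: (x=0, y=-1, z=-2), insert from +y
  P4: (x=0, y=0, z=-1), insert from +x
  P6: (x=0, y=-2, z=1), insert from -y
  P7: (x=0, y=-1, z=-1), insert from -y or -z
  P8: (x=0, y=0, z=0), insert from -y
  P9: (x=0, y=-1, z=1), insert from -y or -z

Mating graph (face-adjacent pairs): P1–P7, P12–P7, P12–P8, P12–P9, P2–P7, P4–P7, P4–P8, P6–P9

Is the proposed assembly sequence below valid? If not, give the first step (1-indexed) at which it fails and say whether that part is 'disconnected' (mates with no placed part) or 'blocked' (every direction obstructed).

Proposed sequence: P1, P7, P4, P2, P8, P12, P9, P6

Valid

1. P1@(0, -2, -1) [-y clear] — {P1}
2. P7@(0, -1, -1) [-z clear] — {P1, P7}
3. P4@(0, 0, -1) [+x clear] — {P1, P4, P7}
4. P2@(0, -1, -2) [+y clear] — {P1, P2, P4, P7}
5. P8@(0, 0, 0) [-y clear] — {P1, P2, P4, P7, P8}
6. P12@(0, -1, 0) [-x clear] — {P1, P12, P2, P4, P7, P8}
7. P9@(0, -1, 1) [-y clear] — {P1, P12, P2, P4, P7, P8, P9}
8. P6@(0, -2, 1) [-y clear] — {P1, P12, P2, P4, P6, P7, P8, P9}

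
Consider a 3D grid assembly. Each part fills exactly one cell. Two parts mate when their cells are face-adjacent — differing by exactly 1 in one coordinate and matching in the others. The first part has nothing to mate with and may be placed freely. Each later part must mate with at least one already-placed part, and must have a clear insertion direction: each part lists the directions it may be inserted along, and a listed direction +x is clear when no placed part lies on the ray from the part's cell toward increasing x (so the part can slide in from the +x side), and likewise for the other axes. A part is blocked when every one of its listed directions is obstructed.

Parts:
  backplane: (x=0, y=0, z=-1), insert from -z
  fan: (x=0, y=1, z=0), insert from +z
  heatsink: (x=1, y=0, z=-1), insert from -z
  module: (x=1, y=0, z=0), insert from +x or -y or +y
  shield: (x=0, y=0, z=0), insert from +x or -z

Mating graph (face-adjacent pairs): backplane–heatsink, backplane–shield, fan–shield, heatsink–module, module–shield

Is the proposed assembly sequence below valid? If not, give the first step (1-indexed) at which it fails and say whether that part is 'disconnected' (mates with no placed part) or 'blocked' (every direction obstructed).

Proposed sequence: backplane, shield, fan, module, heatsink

1. backplane@(0, 0, -1) [-z clear] — {backplane}
2. shield@(0, 0, 0) [+x clear] — {backplane, shield}
3. fan@(0, 1, 0) [+z clear] — {backplane, fan, shield}
4. module@(1, 0, 0) [+x clear] — {backplane, fan, module, shield}
5. heatsink@(1, 0, -1) [-z clear] — {backplane, fan, heatsink, module, shield}

Valid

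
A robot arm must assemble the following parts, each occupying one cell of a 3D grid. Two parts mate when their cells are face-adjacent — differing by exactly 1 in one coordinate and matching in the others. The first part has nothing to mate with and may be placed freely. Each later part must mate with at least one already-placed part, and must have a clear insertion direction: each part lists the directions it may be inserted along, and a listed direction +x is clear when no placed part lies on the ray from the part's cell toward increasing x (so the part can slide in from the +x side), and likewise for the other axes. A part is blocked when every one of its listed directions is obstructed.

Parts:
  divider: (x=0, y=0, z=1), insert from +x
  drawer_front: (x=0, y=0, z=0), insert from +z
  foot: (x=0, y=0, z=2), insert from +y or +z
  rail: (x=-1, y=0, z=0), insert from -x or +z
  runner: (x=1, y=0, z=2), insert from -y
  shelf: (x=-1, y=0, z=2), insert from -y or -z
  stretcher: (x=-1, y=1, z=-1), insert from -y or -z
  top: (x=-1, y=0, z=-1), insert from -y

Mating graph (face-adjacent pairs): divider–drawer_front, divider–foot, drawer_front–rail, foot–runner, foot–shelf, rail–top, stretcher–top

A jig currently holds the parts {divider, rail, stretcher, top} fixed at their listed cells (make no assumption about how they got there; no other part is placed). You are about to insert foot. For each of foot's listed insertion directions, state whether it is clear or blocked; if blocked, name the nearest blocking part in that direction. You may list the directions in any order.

+y: ray from foot(0, 0, 2) has no placed part ⇒ clear
+z: ray from foot(0, 0, 2) has no placed part ⇒ clear

+y: clear; +z: clear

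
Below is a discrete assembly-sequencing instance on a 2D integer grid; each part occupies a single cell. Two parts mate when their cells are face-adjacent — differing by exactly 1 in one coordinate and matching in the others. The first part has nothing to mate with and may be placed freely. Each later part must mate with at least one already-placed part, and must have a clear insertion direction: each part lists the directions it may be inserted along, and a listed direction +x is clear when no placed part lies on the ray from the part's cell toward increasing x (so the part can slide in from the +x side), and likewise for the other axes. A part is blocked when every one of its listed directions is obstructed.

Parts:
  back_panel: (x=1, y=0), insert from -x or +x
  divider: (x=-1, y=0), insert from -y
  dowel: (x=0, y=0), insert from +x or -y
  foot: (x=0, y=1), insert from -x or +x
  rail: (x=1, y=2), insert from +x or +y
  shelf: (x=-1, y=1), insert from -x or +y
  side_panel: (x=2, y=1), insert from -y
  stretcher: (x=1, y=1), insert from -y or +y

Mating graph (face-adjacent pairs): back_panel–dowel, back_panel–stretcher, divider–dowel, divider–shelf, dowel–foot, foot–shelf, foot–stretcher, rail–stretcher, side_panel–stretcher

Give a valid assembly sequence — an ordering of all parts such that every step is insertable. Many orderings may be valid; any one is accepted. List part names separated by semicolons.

1. side_panel@(2, 1) [-y clear] — {side_panel}
2. stretcher@(1, 1) [-y clear] — {side_panel, stretcher}
3. foot@(0, 1) [-x clear] — {foot, side_panel, stretcher}
4. back_panel@(1, 0) [-x clear] — {back_panel, foot, side_panel, stretcher}
5. dowel@(0, 0) [-y clear] — {back_panel, dowel, foot, side_panel, stretcher}
6. divider@(-1, 0) [-y clear] — {back_panel, divider, dowel, foot, side_panel, stretcher}
7. shelf@(-1, 1) [-x clear] — {back_panel, divider, dowel, foot, shelf, side_panel, stretcher}
8. rail@(1, 2) [+x clear] — {back_panel, divider, dowel, foot, rail, shelf, side_panel, stretcher}

side_panel; stretcher; foot; back_panel; dowel; divider; shelf; rail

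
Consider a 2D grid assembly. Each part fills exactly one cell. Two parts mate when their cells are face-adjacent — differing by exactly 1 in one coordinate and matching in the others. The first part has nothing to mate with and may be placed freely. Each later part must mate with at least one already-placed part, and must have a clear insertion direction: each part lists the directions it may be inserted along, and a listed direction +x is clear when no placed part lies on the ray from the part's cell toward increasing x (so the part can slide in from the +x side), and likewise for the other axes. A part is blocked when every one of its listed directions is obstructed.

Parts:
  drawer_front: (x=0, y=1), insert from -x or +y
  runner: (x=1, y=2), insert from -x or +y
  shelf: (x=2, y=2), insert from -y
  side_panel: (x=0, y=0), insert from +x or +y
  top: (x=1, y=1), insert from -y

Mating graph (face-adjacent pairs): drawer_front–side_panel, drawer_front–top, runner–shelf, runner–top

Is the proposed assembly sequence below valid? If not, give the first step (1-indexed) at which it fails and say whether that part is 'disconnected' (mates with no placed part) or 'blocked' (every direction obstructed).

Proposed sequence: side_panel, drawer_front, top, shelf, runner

Invalid at step 4 (disconnected)

1. side_panel@(0, 0) [+x clear] — {side_panel}
2. drawer_front@(0, 1) [-x clear] — {drawer_front, side_panel}
3. top@(1, 1) [-y clear] — {drawer_front, side_panel, top}
4. shelf@(2, 2) — no placed neighbour ⇒ disconnected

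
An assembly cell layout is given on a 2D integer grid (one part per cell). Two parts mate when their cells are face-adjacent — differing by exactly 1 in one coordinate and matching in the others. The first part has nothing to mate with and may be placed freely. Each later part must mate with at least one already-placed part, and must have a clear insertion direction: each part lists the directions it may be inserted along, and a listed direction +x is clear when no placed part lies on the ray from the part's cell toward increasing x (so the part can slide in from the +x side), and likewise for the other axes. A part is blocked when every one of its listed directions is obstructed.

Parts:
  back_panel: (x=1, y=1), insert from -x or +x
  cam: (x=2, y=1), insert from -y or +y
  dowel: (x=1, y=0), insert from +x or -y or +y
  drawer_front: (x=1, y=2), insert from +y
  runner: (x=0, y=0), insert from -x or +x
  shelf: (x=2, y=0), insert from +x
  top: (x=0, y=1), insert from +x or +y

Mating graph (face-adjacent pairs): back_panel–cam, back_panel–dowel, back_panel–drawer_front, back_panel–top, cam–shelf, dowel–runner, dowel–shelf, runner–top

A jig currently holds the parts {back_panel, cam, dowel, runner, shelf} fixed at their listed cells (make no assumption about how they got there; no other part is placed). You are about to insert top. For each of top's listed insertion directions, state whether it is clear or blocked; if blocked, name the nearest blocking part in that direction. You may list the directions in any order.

+x: nearest on ray is back_panel@(1, 1) ⇒ blocked
+y: ray from top(0, 1) has no placed part ⇒ clear

+x: blocked by back_panel; +y: clear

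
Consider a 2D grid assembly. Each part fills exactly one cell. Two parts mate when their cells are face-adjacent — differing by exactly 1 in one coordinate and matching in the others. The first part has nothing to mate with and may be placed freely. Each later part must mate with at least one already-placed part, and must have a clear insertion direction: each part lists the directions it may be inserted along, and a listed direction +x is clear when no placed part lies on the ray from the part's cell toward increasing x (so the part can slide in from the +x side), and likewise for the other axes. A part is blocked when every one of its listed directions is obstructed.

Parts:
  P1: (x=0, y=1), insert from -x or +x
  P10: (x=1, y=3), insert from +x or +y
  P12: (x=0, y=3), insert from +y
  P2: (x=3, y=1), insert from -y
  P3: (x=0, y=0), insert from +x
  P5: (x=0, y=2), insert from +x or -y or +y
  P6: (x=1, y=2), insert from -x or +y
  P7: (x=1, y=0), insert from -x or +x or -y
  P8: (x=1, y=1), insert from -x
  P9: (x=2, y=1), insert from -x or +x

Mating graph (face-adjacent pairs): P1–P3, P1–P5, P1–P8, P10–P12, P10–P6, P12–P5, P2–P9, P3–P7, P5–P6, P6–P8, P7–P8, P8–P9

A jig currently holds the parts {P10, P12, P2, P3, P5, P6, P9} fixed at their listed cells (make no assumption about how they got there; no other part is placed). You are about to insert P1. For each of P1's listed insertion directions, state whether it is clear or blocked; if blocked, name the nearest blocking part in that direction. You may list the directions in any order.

+x: blocked by P9; -x: clear

-x: ray from P1(0, 1) has no placed part ⇒ clear
+x: nearest on ray is P9@(2, 1) ⇒ blocked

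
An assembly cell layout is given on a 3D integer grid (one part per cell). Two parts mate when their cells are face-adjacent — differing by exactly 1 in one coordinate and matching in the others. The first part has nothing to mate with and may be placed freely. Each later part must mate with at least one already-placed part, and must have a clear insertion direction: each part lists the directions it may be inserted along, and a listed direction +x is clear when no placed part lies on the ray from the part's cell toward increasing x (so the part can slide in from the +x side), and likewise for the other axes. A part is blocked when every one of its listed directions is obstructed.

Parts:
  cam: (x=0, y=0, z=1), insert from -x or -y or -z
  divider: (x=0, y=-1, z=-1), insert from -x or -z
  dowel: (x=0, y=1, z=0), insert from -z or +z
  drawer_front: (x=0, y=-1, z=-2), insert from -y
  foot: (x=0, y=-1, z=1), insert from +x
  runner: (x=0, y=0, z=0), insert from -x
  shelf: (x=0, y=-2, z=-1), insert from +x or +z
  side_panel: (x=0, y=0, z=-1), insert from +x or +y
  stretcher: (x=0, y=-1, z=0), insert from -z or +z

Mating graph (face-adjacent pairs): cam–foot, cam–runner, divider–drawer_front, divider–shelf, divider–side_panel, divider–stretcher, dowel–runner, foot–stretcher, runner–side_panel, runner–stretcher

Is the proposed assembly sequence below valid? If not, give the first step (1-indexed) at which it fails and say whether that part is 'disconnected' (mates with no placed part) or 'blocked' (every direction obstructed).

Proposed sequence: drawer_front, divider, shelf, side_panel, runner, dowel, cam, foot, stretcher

1. drawer_front@(0, -1, -2) [-y clear] — {drawer_front}
2. divider@(0, -1, -1) [-x clear] — {divider, drawer_front}
3. shelf@(0, -2, -1) [+x clear] — {divider, drawer_front, shelf}
4. side_panel@(0, 0, -1) [+x clear] — {divider, drawer_front, shelf, side_panel}
5. runner@(0, 0, 0) [-x clear] — {divider, drawer_front, runner, shelf, side_panel}
6. dowel@(0, 1, 0) [-z clear] — {divider, dowel, drawer_front, runner, shelf, side_panel}
7. cam@(0, 0, 1) [-x clear] — {cam, divider, dowel, drawer_front, runner, shelf, side_panel}
8. foot@(0, -1, 1) [+x clear] — {cam, divider, dowel, drawer_front, foot, runner, shelf, side_panel}
9. stretcher@(0, -1, 0) — -z/+z all obstructed ⇒ blocked

Invalid at step 9 (blocked)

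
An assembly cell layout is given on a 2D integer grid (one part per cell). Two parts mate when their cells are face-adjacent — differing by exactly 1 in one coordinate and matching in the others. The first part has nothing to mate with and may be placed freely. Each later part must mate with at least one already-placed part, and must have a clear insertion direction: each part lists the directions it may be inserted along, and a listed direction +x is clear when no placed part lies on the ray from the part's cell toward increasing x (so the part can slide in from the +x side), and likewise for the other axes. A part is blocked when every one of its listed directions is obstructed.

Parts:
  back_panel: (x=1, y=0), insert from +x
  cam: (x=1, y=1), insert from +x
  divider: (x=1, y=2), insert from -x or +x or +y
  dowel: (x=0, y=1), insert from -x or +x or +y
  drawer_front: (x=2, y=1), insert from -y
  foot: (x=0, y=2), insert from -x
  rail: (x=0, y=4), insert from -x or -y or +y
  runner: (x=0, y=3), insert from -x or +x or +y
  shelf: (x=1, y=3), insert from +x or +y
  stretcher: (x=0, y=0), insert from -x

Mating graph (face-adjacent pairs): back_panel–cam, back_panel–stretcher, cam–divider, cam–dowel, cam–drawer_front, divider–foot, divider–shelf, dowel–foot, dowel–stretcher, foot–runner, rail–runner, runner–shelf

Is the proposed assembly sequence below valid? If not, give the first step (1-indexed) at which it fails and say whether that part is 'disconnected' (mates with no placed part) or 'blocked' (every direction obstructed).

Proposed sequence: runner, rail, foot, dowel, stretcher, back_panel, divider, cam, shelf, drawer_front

1. runner@(0, 3) [-x clear] — {runner}
2. rail@(0, 4) [-x clear] — {rail, runner}
3. foot@(0, 2) [-x clear] — {foot, rail, runner}
4. dowel@(0, 1) [-x clear] — {dowel, foot, rail, runner}
5. stretcher@(0, 0) [-x clear] — {dowel, foot, rail, runner, stretcher}
6. back_panel@(1, 0) [+x clear] — {back_panel, dowel, foot, rail, runner, stretcher}
7. divider@(1, 2) [+x clear] — {back_panel, divider, dowel, foot, rail, runner, stretcher}
8. cam@(1, 1) [+x clear] — {back_panel, cam, divider, dowel, foot, rail, runner, stretcher}
9. shelf@(1, 3) [+x clear] — {back_panel, cam, divider, dowel, foot, rail, runner, shelf, stretcher}
10. drawer_front@(2, 1) [-y clear] — {back_panel, cam, divider, dowel, drawer_front, foot, rail, runner, shelf, stretcher}

Valid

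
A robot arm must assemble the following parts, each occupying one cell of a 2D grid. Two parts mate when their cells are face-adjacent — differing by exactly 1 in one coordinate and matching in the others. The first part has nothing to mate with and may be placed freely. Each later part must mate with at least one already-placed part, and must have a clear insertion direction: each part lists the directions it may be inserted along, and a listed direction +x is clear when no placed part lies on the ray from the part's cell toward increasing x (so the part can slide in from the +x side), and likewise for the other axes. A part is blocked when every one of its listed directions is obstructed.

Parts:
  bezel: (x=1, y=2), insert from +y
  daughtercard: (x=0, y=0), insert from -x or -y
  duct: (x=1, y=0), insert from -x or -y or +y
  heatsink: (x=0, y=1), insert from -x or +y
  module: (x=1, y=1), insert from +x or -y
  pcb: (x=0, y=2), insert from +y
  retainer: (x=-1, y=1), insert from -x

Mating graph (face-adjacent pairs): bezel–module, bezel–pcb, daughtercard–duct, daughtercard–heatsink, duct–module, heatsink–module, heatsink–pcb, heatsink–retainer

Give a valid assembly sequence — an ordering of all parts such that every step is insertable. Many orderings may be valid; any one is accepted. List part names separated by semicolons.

1. pcb@(0, 2) [+y clear] — {pcb}
2. bezel@(1, 2) [+y clear] — {bezel, pcb}
3. module@(1, 1) [+x clear] — {bezel, module, pcb}
4. heatsink@(0, 1) [-x clear] — {bezel, heatsink, module, pcb}
5. retainer@(-1, 1) [-x clear] — {bezel, heatsink, module, pcb, retainer}
6. daughtercard@(0, 0) [-x clear] — {bezel, daughtercard, heatsink, module, pcb, retainer}
7. duct@(1, 0) [-y clear] — {bezel, daughtercard, duct, heatsink, module, pcb, retainer}

pcb; bezel; module; heatsink; retainer; daughtercard; duct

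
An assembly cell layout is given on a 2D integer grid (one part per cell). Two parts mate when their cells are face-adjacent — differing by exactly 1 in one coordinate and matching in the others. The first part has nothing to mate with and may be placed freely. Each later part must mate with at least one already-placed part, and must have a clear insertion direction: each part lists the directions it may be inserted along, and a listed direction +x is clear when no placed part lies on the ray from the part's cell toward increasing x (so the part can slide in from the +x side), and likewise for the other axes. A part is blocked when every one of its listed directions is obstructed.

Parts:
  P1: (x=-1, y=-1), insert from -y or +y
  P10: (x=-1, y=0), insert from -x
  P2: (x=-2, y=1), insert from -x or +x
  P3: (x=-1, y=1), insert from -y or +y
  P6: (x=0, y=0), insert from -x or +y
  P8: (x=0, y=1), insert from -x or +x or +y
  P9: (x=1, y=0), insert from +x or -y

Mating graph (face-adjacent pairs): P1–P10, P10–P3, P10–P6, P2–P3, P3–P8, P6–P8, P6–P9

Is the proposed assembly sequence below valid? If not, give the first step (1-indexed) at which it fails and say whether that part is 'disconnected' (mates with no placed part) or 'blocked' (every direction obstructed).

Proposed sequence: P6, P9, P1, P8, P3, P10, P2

Invalid at step 3 (disconnected)

1. P6@(0, 0) [-x clear] — {P6}
2. P9@(1, 0) [+x clear] — {P6, P9}
3. P1@(-1, -1) — no placed neighbour ⇒ disconnected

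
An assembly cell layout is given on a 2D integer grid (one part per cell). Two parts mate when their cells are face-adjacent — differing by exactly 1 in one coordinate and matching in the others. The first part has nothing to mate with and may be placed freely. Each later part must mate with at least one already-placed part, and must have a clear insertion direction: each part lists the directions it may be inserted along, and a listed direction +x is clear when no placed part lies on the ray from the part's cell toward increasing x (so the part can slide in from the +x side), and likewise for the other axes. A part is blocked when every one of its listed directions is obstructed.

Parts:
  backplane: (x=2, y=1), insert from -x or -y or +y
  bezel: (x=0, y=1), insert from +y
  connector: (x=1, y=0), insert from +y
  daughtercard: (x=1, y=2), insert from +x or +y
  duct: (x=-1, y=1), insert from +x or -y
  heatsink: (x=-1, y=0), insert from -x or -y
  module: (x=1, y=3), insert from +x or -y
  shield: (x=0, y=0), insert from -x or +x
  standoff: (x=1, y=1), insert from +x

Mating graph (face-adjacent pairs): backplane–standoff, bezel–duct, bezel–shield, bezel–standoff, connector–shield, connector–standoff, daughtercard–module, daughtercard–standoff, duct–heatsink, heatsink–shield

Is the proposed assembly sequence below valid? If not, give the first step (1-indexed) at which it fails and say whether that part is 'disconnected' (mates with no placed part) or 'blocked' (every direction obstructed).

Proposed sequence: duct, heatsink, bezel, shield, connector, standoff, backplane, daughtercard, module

1. duct@(-1, 1) [+x clear] — {duct}
2. heatsink@(-1, 0) [-x clear] — {duct, heatsink}
3. bezel@(0, 1) [+y clear] — {bezel, duct, heatsink}
4. shield@(0, 0) [+x clear] — {bezel, duct, heatsink, shield}
5. connector@(1, 0) [+y clear] — {bezel, connector, duct, heatsink, shield}
6. standoff@(1, 1) [+x clear] — {bezel, connector, duct, heatsink, shield, standoff}
7. backplane@(2, 1) [-y clear] — {backplane, bezel, connector, duct, heatsink, shield, standoff}
8. daughtercard@(1, 2) [+x clear] — {backplane, bezel, connector, daughtercard, duct, heatsink, shield, standoff}
9. module@(1, 3) [+x clear] — {backplane, bezel, connector, daughtercard, duct, heatsink, module, shield, standoff}

Valid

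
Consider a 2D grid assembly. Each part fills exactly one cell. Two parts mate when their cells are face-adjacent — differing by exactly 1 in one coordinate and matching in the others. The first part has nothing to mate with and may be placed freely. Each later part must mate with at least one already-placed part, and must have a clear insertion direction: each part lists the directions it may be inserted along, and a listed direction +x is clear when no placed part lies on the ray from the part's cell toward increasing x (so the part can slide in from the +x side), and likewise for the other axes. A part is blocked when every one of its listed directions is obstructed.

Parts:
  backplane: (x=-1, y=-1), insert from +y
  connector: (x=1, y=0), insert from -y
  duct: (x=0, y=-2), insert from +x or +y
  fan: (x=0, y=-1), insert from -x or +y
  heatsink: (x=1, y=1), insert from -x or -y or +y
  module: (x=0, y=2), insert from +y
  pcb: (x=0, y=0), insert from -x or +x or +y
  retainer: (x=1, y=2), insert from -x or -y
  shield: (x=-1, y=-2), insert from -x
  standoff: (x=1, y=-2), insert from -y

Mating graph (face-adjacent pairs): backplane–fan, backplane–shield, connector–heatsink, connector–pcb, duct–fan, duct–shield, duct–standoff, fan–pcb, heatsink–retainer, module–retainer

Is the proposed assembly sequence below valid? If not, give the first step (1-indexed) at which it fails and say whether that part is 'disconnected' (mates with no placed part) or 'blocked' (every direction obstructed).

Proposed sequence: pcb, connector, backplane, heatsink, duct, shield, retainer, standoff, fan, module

Invalid at step 3 (disconnected)

1. pcb@(0, 0) [-x clear] — {pcb}
2. connector@(1, 0) [-y clear] — {connector, pcb}
3. backplane@(-1, -1) — no placed neighbour ⇒ disconnected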